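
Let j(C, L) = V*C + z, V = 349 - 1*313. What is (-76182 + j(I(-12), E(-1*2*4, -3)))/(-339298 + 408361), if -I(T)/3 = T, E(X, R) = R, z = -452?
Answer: -75338/69063 ≈ -1.0909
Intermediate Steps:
I(T) = -3*T
V = 36 (V = 349 - 313 = 36)
j(C, L) = -452 + 36*C (j(C, L) = 36*C - 452 = -452 + 36*C)
(-76182 + j(I(-12), E(-1*2*4, -3)))/(-339298 + 408361) = (-76182 + (-452 + 36*(-3*(-12))))/(-339298 + 408361) = (-76182 + (-452 + 36*36))/69063 = (-76182 + (-452 + 1296))*(1/69063) = (-76182 + 844)*(1/69063) = -75338*1/69063 = -75338/69063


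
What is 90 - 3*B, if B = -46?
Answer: 228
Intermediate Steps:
90 - 3*B = 90 - 3*(-46) = 90 + 138 = 228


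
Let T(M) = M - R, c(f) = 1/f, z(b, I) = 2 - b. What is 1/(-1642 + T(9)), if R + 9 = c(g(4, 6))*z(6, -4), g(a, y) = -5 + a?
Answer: -1/1628 ≈ -0.00061425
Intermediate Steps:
R = -5 (R = -9 + (2 - 1*6)/(-5 + 4) = -9 + (2 - 6)/(-1) = -9 - 1*(-4) = -9 + 4 = -5)
T(M) = 5 + M (T(M) = M - 1*(-5) = M + 5 = 5 + M)
1/(-1642 + T(9)) = 1/(-1642 + (5 + 9)) = 1/(-1642 + 14) = 1/(-1628) = -1/1628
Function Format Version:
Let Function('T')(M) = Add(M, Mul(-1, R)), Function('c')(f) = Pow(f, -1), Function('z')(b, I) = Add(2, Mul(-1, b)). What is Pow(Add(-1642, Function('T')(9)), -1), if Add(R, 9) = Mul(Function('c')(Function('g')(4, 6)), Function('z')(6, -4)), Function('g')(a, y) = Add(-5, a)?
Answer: Rational(-1, 1628) ≈ -0.00061425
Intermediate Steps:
R = -5 (R = Add(-9, Mul(Pow(Add(-5, 4), -1), Add(2, Mul(-1, 6)))) = Add(-9, Mul(Pow(-1, -1), Add(2, -6))) = Add(-9, Mul(-1, -4)) = Add(-9, 4) = -5)
Function('T')(M) = Add(5, M) (Function('T')(M) = Add(M, Mul(-1, -5)) = Add(M, 5) = Add(5, M))
Pow(Add(-1642, Function('T')(9)), -1) = Pow(Add(-1642, Add(5, 9)), -1) = Pow(Add(-1642, 14), -1) = Pow(-1628, -1) = Rational(-1, 1628)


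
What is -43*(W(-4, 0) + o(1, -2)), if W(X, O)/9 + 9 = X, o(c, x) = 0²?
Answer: 5031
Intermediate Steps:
o(c, x) = 0
W(X, O) = -81 + 9*X
-43*(W(-4, 0) + o(1, -2)) = -43*((-81 + 9*(-4)) + 0) = -43*((-81 - 36) + 0) = -43*(-117 + 0) = -43*(-117) = 5031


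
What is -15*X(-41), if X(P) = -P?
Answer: -615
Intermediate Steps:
-15*X(-41) = -(-15)*(-41) = -15*41 = -615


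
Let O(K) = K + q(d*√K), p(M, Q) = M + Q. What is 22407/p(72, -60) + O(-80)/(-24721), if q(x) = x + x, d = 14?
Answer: 184641469/98884 - 112*I*√5/24721 ≈ 1867.3 - 0.010131*I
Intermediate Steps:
q(x) = 2*x
O(K) = K + 28*√K (O(K) = K + 2*(14*√K) = K + 28*√K)
22407/p(72, -60) + O(-80)/(-24721) = 22407/(72 - 60) + (-80 + 28*√(-80))/(-24721) = 22407/12 + (-80 + 28*(4*I*√5))*(-1/24721) = 22407*(1/12) + (-80 + 112*I*√5)*(-1/24721) = 7469/4 + (80/24721 - 112*I*√5/24721) = 184641469/98884 - 112*I*√5/24721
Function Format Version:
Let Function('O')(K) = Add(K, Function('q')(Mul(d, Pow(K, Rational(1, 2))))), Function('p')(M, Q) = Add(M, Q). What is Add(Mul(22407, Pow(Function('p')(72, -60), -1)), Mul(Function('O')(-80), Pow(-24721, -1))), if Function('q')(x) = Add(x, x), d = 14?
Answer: Add(Rational(184641469, 98884), Mul(Rational(-112, 24721), I, Pow(5, Rational(1, 2)))) ≈ Add(1867.3, Mul(-0.010131, I))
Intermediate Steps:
Function('q')(x) = Mul(2, x)
Function('O')(K) = Add(K, Mul(28, Pow(K, Rational(1, 2)))) (Function('O')(K) = Add(K, Mul(2, Mul(14, Pow(K, Rational(1, 2))))) = Add(K, Mul(28, Pow(K, Rational(1, 2)))))
Add(Mul(22407, Pow(Function('p')(72, -60), -1)), Mul(Function('O')(-80), Pow(-24721, -1))) = Add(Mul(22407, Pow(Add(72, -60), -1)), Mul(Add(-80, Mul(28, Pow(-80, Rational(1, 2)))), Pow(-24721, -1))) = Add(Mul(22407, Pow(12, -1)), Mul(Add(-80, Mul(28, Mul(4, I, Pow(5, Rational(1, 2))))), Rational(-1, 24721))) = Add(Mul(22407, Rational(1, 12)), Mul(Add(-80, Mul(112, I, Pow(5, Rational(1, 2)))), Rational(-1, 24721))) = Add(Rational(7469, 4), Add(Rational(80, 24721), Mul(Rational(-112, 24721), I, Pow(5, Rational(1, 2))))) = Add(Rational(184641469, 98884), Mul(Rational(-112, 24721), I, Pow(5, Rational(1, 2))))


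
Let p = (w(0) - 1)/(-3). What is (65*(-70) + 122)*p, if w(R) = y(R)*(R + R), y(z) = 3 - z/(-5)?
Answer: -1476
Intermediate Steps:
y(z) = 3 + z/5 (y(z) = 3 - z*(-1)/5 = 3 - (-1)*z/5 = 3 + z/5)
w(R) = 2*R*(3 + R/5) (w(R) = (3 + R/5)*(R + R) = (3 + R/5)*(2*R) = 2*R*(3 + R/5))
p = 1/3 (p = ((2/5)*0*(15 + 0) - 1)/(-3) = ((2/5)*0*15 - 1)*(-1/3) = (0 - 1)*(-1/3) = -1*(-1/3) = 1/3 ≈ 0.33333)
(65*(-70) + 122)*p = (65*(-70) + 122)*(1/3) = (-4550 + 122)*(1/3) = -4428*1/3 = -1476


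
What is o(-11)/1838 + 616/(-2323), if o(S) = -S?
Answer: -1106655/4269674 ≈ -0.25919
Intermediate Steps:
o(-11)/1838 + 616/(-2323) = -1*(-11)/1838 + 616/(-2323) = 11*(1/1838) + 616*(-1/2323) = 11/1838 - 616/2323 = -1106655/4269674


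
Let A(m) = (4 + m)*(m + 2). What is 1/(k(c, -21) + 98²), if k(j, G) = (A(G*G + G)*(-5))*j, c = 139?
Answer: -1/124345356 ≈ -8.0421e-9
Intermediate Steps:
A(m) = (2 + m)*(4 + m) (A(m) = (4 + m)*(2 + m) = (2 + m)*(4 + m))
k(j, G) = j*(-40 - 30*G - 30*G² - 5*(G + G²)²) (k(j, G) = ((8 + (G*G + G)² + 6*(G*G + G))*(-5))*j = ((8 + (G² + G)² + 6*(G² + G))*(-5))*j = ((8 + (G + G²)² + 6*(G + G²))*(-5))*j = ((8 + (G + G²)² + (6*G + 6*G²))*(-5))*j = ((8 + (G + G²)² + 6*G + 6*G²)*(-5))*j = (-40 - 30*G - 30*G² - 5*(G + G²)²)*j = j*(-40 - 30*G - 30*G² - 5*(G + G²)²))
1/(k(c, -21) + 98²) = 1/(-5*139*(8 + (-21)²*(1 - 21)² + 6*(-21)*(1 - 21)) + 98²) = 1/(-5*139*(8 + 441*(-20)² + 6*(-21)*(-20)) + 9604) = 1/(-5*139*(8 + 441*400 + 2520) + 9604) = 1/(-5*139*(8 + 176400 + 2520) + 9604) = 1/(-5*139*178928 + 9604) = 1/(-124354960 + 9604) = 1/(-124345356) = -1/124345356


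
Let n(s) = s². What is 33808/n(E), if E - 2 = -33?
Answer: 33808/961 ≈ 35.180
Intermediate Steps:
E = -31 (E = 2 - 33 = -31)
33808/n(E) = 33808/((-31)²) = 33808/961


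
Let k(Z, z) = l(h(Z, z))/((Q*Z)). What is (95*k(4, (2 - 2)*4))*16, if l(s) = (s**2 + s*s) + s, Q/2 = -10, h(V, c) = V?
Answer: -684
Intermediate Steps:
Q = -20 (Q = 2*(-10) = -20)
l(s) = s + 2*s**2 (l(s) = (s**2 + s**2) + s = 2*s**2 + s = s + 2*s**2)
k(Z, z) = -1/20 - Z/10 (k(Z, z) = (Z*(1 + 2*Z))/((-20*Z)) = (Z*(1 + 2*Z))*(-1/(20*Z)) = -1/20 - Z/10)
(95*k(4, (2 - 2)*4))*16 = (95*(-1/20 - 1/10*4))*16 = (95*(-1/20 - 2/5))*16 = (95*(-9/20))*16 = -171/4*16 = -684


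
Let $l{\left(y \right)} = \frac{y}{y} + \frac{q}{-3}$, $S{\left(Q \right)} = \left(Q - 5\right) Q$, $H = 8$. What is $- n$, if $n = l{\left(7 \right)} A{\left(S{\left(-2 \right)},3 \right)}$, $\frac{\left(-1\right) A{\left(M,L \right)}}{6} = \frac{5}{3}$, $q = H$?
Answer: $- \frac{50}{3} \approx -16.667$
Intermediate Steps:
$q = 8$
$S{\left(Q \right)} = Q \left(-5 + Q\right)$ ($S{\left(Q \right)} = \left(-5 + Q\right) Q = Q \left(-5 + Q\right)$)
$l{\left(y \right)} = - \frac{5}{3}$ ($l{\left(y \right)} = \frac{y}{y} + \frac{8}{-3} = 1 + 8 \left(- \frac{1}{3}\right) = 1 - \frac{8}{3} = - \frac{5}{3}$)
$A{\left(M,L \right)} = -10$ ($A{\left(M,L \right)} = - 6 \cdot \frac{5}{3} = - 6 \cdot 5 \cdot \frac{1}{3} = \left(-6\right) \frac{5}{3} = -10$)
$n = \frac{50}{3}$ ($n = \left(- \frac{5}{3}\right) \left(-10\right) = \frac{50}{3} \approx 16.667$)
$- n = \left(-1\right) \frac{50}{3} = - \frac{50}{3}$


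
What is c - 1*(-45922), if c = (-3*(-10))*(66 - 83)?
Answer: 45412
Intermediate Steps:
c = -510 (c = 30*(-17) = -510)
c - 1*(-45922) = -510 - 1*(-45922) = -510 + 45922 = 45412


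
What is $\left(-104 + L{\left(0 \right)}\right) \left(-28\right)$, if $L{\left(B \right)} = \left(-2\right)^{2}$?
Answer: $2800$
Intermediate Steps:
$L{\left(B \right)} = 4$
$\left(-104 + L{\left(0 \right)}\right) \left(-28\right) = \left(-104 + 4\right) \left(-28\right) = \left(-100\right) \left(-28\right) = 2800$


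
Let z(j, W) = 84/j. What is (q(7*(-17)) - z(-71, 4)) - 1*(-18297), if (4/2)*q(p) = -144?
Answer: 1294059/71 ≈ 18226.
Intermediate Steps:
q(p) = -72 (q(p) = (½)*(-144) = -72)
(q(7*(-17)) - z(-71, 4)) - 1*(-18297) = (-72 - 84/(-71)) - 1*(-18297) = (-72 - 84*(-1)/71) + 18297 = (-72 - 1*(-84/71)) + 18297 = (-72 + 84/71) + 18297 = -5028/71 + 18297 = 1294059/71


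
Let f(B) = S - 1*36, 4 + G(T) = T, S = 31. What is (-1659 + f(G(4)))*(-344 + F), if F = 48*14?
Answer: -545792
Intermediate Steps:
G(T) = -4 + T
f(B) = -5 (f(B) = 31 - 1*36 = 31 - 36 = -5)
F = 672
(-1659 + f(G(4)))*(-344 + F) = (-1659 - 5)*(-344 + 672) = -1664*328 = -545792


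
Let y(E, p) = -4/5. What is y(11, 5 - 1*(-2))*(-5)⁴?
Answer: -500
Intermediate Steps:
y(E, p) = -⅘ (y(E, p) = -4*⅕ = -⅘)
y(11, 5 - 1*(-2))*(-5)⁴ = -⅘*(-5)⁴ = -⅘*625 = -500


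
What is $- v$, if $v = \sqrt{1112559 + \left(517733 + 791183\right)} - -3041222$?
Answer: $-3041222 - 5 \sqrt{96859} \approx -3.0428 \cdot 10^{6}$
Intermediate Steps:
$v = 3041222 + 5 \sqrt{96859}$ ($v = \sqrt{1112559 + 1308916} + 3041222 = \sqrt{2421475} + 3041222 = 5 \sqrt{96859} + 3041222 = 3041222 + 5 \sqrt{96859} \approx 3.0428 \cdot 10^{6}$)
$- v = - (3041222 + 5 \sqrt{96859}) = -3041222 - 5 \sqrt{96859}$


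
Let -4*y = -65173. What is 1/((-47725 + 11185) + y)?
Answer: -4/80987 ≈ -4.9391e-5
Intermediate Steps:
y = 65173/4 (y = -¼*(-65173) = 65173/4 ≈ 16293.)
1/((-47725 + 11185) + y) = 1/((-47725 + 11185) + 65173/4) = 1/(-36540 + 65173/4) = 1/(-80987/4) = -4/80987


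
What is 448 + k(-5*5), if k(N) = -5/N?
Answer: 2241/5 ≈ 448.20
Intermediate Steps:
448 + k(-5*5) = 448 - 5/((-5*5)) = 448 - 5/(-25) = 448 - 5*(-1/25) = 448 + ⅕ = 2241/5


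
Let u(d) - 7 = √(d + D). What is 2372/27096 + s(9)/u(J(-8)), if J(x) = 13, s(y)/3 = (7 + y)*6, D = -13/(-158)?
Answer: 2161073947/38442450 - 288*√326586/5675 ≈ 27.214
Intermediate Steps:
D = 13/158 (D = -13*(-1/158) = 13/158 ≈ 0.082278)
s(y) = 126 + 18*y (s(y) = 3*((7 + y)*6) = 3*(42 + 6*y) = 126 + 18*y)
u(d) = 7 + √(13/158 + d) (u(d) = 7 + √(d + 13/158) = 7 + √(13/158 + d))
2372/27096 + s(9)/u(J(-8)) = 2372/27096 + (126 + 18*9)/(7 + √(2054 + 24964*13)/158) = 2372*(1/27096) + (126 + 162)/(7 + √(2054 + 324532)/158) = 593/6774 + 288/(7 + √326586/158)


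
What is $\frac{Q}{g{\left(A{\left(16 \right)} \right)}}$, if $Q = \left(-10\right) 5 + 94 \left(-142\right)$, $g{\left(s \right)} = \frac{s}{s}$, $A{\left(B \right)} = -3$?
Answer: $-13398$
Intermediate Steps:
$g{\left(s \right)} = 1$
$Q = -13398$ ($Q = -50 - 13348 = -13398$)
$\frac{Q}{g{\left(A{\left(16 \right)} \right)}} = - \frac{13398}{1} = \left(-13398\right) 1 = -13398$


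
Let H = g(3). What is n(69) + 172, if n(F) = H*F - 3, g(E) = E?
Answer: 376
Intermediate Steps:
H = 3
n(F) = -3 + 3*F (n(F) = 3*F - 3 = -3 + 3*F)
n(69) + 172 = (-3 + 3*69) + 172 = (-3 + 207) + 172 = 204 + 172 = 376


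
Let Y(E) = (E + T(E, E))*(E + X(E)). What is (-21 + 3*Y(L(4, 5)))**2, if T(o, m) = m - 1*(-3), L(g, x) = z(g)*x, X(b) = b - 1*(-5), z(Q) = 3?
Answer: 11861136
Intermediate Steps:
X(b) = 5 + b (X(b) = b + 5 = 5 + b)
L(g, x) = 3*x
T(o, m) = 3 + m (T(o, m) = m + 3 = 3 + m)
Y(E) = (3 + 2*E)*(5 + 2*E) (Y(E) = (E + (3 + E))*(E + (5 + E)) = (3 + 2*E)*(5 + 2*E))
(-21 + 3*Y(L(4, 5)))**2 = (-21 + 3*(15 + 4*(3*5)**2 + 16*(3*5)))**2 = (-21 + 3*(15 + 4*15**2 + 16*15))**2 = (-21 + 3*(15 + 4*225 + 240))**2 = (-21 + 3*(15 + 900 + 240))**2 = (-21 + 3*1155)**2 = (-21 + 3465)**2 = 3444**2 = 11861136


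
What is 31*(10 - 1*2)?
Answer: 248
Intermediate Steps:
31*(10 - 1*2) = 31*(10 - 2) = 31*8 = 248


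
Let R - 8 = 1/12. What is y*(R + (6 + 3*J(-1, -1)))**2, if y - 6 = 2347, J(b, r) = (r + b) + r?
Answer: 8755513/144 ≈ 60802.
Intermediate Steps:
J(b, r) = b + 2*r (J(b, r) = (b + r) + r = b + 2*r)
R = 97/12 (R = 8 + 1/12 = 97/12 ≈ 8.0833)
y = 2353 (y = 6 + 2347 = 2353)
y*(R + (6 + 3*J(-1, -1)))**2 = 2353*(97/12 + (6 + 3*(-1 + 2*(-1))))**2 = 2353*(97/12 + (6 + 3*(-1 - 2)))**2 = 2353*(97/12 + (6 + 3*(-3)))**2 = 2353*(97/12 + (6 - 9))**2 = 2353*(97/12 - 3)**2 = 2353*(61/12)**2 = 2353*(3721/144) = 8755513/144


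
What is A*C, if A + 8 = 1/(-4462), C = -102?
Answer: 1820547/2231 ≈ 816.02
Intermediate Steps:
A = -35697/4462 (A = -8 + 1/(-4462) = -8 - 1/4462 = -35697/4462 ≈ -8.0002)
A*C = -35697/4462*(-102) = 1820547/2231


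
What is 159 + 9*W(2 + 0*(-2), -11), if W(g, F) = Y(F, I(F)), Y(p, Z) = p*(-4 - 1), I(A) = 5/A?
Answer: 654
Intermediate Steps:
Y(p, Z) = -5*p (Y(p, Z) = p*(-5) = -5*p)
W(g, F) = -5*F
159 + 9*W(2 + 0*(-2), -11) = 159 + 9*(-5*(-11)) = 159 + 9*55 = 159 + 495 = 654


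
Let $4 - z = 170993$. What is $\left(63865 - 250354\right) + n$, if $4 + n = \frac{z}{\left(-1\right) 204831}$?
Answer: $- \frac{38199376694}{204831} \approx -1.8649 \cdot 10^{5}$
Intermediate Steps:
$z = -170989$ ($z = 4 - 170993 = -170989$)
$n = - \frac{648335}{204831}$ ($n = -4 - \frac{170989}{\left(-1\right) 204831} = -4 - \frac{170989}{-204831} = -4 - - \frac{170989}{204831} = -4 + \frac{170989}{204831} = - \frac{648335}{204831} \approx -3.1652$)
$\left(63865 - 250354\right) + n = \left(63865 - 250354\right) - \frac{648335}{204831} = -186489 - \frac{648335}{204831} = - \frac{38199376694}{204831}$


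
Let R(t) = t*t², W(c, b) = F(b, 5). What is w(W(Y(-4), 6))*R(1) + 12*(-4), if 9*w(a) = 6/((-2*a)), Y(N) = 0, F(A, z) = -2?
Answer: -287/6 ≈ -47.833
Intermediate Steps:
W(c, b) = -2
R(t) = t³
w(a) = -1/(3*a) (w(a) = (6/((-2*a)))/9 = (6*(-1/(2*a)))/9 = (-3/a)/9 = -1/(3*a))
w(W(Y(-4), 6))*R(1) + 12*(-4) = -⅓/(-2)*1³ + 12*(-4) = -⅓*(-½)*1 - 48 = (⅙)*1 - 48 = ⅙ - 48 = -287/6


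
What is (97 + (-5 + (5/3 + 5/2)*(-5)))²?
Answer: 182329/36 ≈ 5064.7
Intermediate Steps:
(97 + (-5 + (5/3 + 5/2)*(-5)))² = (97 + (-5 + (25/6)*(-5)))² = (97 + (-5 - 125/6))² = (97 - 155/6)² = (427/6)² = 182329/36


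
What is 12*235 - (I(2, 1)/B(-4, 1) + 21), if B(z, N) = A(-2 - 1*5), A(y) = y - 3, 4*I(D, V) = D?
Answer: 55981/20 ≈ 2799.1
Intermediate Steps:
I(D, V) = D/4
A(y) = -3 + y
B(z, N) = -10 (B(z, N) = -3 + (-2 - 1*5) = -3 + (-2 - 5) = -3 - 7 = -10)
12*235 - (I(2, 1)/B(-4, 1) + 21) = 12*235 - (((¼)*2)/(-10) + 21) = 2820 - ((½)*(-⅒) + 21) = 2820 - (-1/20 + 21) = 2820 - 1*419/20 = 2820 - 419/20 = 55981/20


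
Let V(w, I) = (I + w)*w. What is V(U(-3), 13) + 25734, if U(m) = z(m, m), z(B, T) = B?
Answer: 25704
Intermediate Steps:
U(m) = m
V(w, I) = w*(I + w)
V(U(-3), 13) + 25734 = -3*(13 - 3) + 25734 = -3*10 + 25734 = -30 + 25734 = 25704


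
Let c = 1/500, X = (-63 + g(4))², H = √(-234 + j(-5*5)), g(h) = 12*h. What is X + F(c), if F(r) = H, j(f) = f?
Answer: 225 + I*√259 ≈ 225.0 + 16.093*I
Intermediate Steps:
H = I*√259 (H = √(-234 - 5*5) = √(-234 - 25) = √(-259) = I*√259 ≈ 16.093*I)
X = 225 (X = (-63 + 12*4)² = (-63 + 48)² = (-15)² = 225)
c = 1/500 ≈ 0.0020000
F(r) = I*√259
X + F(c) = 225 + I*√259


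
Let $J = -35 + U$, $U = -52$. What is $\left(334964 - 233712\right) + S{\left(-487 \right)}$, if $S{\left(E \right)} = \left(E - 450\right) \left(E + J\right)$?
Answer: $639090$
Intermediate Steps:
$J = -87$ ($J = -35 - 52 = -87$)
$S{\left(E \right)} = \left(-450 + E\right) \left(-87 + E\right)$ ($S{\left(E \right)} = \left(E - 450\right) \left(E - 87\right) = \left(-450 + E\right) \left(-87 + E\right)$)
$\left(334964 - 233712\right) + S{\left(-487 \right)} = \left(334964 - 233712\right) + \left(39150 + \left(-487\right)^{2} - -261519\right) = 101252 + \left(39150 + 237169 + 261519\right) = 101252 + 537838 = 639090$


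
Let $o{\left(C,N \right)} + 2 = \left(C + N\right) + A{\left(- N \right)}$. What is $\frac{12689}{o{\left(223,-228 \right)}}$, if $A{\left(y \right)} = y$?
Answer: $\frac{12689}{221} \approx 57.416$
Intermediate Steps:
$o{\left(C,N \right)} = -2 + C$ ($o{\left(C,N \right)} = -2 + \left(\left(C + N\right) - N\right) = -2 + C$)
$\frac{12689}{o{\left(223,-228 \right)}} = \frac{12689}{-2 + 223} = \frac{12689}{221}$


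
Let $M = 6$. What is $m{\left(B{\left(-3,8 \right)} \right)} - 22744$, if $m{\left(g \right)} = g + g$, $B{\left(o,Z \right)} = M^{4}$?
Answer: $-20152$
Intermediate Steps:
$B{\left(o,Z \right)} = 1296$ ($B{\left(o,Z \right)} = 6^{4} = 1296$)
$m{\left(g \right)} = 2 g$
$m{\left(B{\left(-3,8 \right)} \right)} - 22744 = 2 \cdot 1296 - 22744 = 2592 - 22744 = -20152$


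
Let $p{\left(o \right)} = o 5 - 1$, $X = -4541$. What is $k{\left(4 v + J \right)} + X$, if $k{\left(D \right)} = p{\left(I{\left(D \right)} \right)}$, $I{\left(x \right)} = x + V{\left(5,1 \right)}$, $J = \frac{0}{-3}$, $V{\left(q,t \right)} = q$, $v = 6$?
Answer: $-4397$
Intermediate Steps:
$J = 0$ ($J = 0 \left(- \frac{1}{3}\right) = 0$)
$I{\left(x \right)} = 5 + x$ ($I{\left(x \right)} = x + 5 = 5 + x$)
$p{\left(o \right)} = -1 + 5 o$ ($p{\left(o \right)} = 5 o - 1 = -1 + 5 o$)
$k{\left(D \right)} = 24 + 5 D$ ($k{\left(D \right)} = -1 + 5 \left(5 + D\right) = -1 + \left(25 + 5 D\right) = 24 + 5 D$)
$k{\left(4 v + J \right)} + X = \left(24 + 5 \left(4 \cdot 6 + 0\right)\right) - 4541 = \left(24 + 5 \left(24 + 0\right)\right) - 4541 = \left(24 + 5 \cdot 24\right) - 4541 = \left(24 + 120\right) - 4541 = 144 - 4541 = -4397$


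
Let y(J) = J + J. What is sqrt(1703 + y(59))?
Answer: sqrt(1821) ≈ 42.673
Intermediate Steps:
y(J) = 2*J
sqrt(1703 + y(59)) = sqrt(1703 + 2*59) = sqrt(1703 + 118) = sqrt(1821)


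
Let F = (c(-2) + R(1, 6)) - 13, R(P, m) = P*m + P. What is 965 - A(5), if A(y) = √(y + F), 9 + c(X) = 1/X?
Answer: 965 - I*√42/2 ≈ 965.0 - 3.2404*I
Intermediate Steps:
R(P, m) = P + P*m
c(X) = -9 + 1/X
F = -31/2 (F = ((-9 + 1/(-2)) + 1*(1 + 6)) - 13 = ((-9 - ½) + 1*7) - 13 = (-19/2 + 7) - 13 = -5/2 - 13 = -31/2 ≈ -15.500)
A(y) = √(-31/2 + y) (A(y) = √(y - 31/2) = √(-31/2 + y))
965 - A(5) = 965 - √(-62 + 4*5)/2 = 965 - √(-62 + 20)/2 = 965 - √(-42)/2 = 965 - I*√42/2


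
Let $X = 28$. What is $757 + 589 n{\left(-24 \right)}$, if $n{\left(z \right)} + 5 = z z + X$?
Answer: $353568$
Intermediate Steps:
$n{\left(z \right)} = 23 + z^{2}$ ($n{\left(z \right)} = -5 + \left(z z + 28\right) = -5 + \left(z^{2} + 28\right) = -5 + \left(28 + z^{2}\right) = 23 + z^{2}$)
$757 + 589 n{\left(-24 \right)} = 757 + 589 \left(23 + \left(-24\right)^{2}\right) = 757 + 589 \left(23 + 576\right) = 757 + 589 \cdot 599 = 757 + 352811 = 353568$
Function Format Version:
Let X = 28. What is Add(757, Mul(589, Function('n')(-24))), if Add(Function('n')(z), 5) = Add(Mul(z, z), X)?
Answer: 353568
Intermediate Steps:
Function('n')(z) = Add(23, Pow(z, 2)) (Function('n')(z) = Add(-5, Add(Mul(z, z), 28)) = Add(-5, Add(Pow(z, 2), 28)) = Add(-5, Add(28, Pow(z, 2))) = Add(23, Pow(z, 2)))
Add(757, Mul(589, Function('n')(-24))) = Add(757, Mul(589, Add(23, Pow(-24, 2)))) = Add(757, Mul(589, Add(23, 576))) = Add(757, Mul(589, 599)) = Add(757, 352811) = 353568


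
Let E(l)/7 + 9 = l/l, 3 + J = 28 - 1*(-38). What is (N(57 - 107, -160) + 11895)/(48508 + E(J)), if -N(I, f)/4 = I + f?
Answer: 12735/48452 ≈ 0.26284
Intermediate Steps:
N(I, f) = -4*I - 4*f (N(I, f) = -4*(I + f) = -4*I - 4*f)
J = 63 (J = -3 + (28 - 1*(-38)) = -3 + (28 + 38) = -3 + 66 = 63)
E(l) = -56 (E(l) = -63 + 7*(l/l) = -63 + 7*1 = -63 + 7 = -56)
(N(57 - 107, -160) + 11895)/(48508 + E(J)) = ((-4*(57 - 107) - 4*(-160)) + 11895)/(48508 - 56) = ((-4*(-50) + 640) + 11895)/48452 = ((200 + 640) + 11895)*(1/48452) = (840 + 11895)*(1/48452) = 12735*(1/48452) = 12735/48452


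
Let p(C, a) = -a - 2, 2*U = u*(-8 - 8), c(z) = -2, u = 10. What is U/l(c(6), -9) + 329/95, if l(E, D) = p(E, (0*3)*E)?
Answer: 4129/95 ≈ 43.463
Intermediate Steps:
U = -80 (U = (10*(-8 - 8))/2 = (10*(-16))/2 = (½)*(-160) = -80)
p(C, a) = -2 - a
l(E, D) = -2 (l(E, D) = -2 - 0*3*E = -2 - 0*E = -2 - 1*0 = -2 + 0 = -2)
U/l(c(6), -9) + 329/95 = -80/(-2) + 329/95 = -80*(-½) + 329*(1/95) = 40 + 329/95 = 4129/95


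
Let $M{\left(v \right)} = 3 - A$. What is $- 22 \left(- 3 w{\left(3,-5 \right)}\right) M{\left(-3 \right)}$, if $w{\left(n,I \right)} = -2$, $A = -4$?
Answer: $-924$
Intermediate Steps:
$M{\left(v \right)} = 7$ ($M{\left(v \right)} = 3 - -4 = 3 + 4 = 7$)
$- 22 \left(- 3 w{\left(3,-5 \right)}\right) M{\left(-3 \right)} = - 22 \left(\left(-3\right) \left(-2\right)\right) 7 = \left(-22\right) 6 \cdot 7 = \left(-132\right) 7 = -924$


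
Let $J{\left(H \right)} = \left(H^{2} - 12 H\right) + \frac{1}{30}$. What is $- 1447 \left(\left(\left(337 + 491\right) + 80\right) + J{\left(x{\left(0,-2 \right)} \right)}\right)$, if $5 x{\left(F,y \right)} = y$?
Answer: $- \frac{198165203}{150} \approx -1.3211 \cdot 10^{6}$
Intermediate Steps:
$x{\left(F,y \right)} = \frac{y}{5}$
$J{\left(H \right)} = \frac{1}{30} + H^{2} - 12 H$ ($J{\left(H \right)} = \left(H^{2} - 12 H\right) + \frac{1}{30} = \frac{1}{30} + H^{2} - 12 H$)
$- 1447 \left(\left(\left(337 + 491\right) + 80\right) + J{\left(x{\left(0,-2 \right)} \right)}\right) = - 1447 \left(\left(\left(337 + 491\right) + 80\right) + \left(\frac{1}{30} + \left(\frac{1}{5} \left(-2\right)\right)^{2} - 12 \cdot \frac{1}{5} \left(-2\right)\right)\right) = - 1447 \left(\left(828 + 80\right) + \left(\frac{1}{30} + \left(- \frac{2}{5}\right)^{2} - - \frac{24}{5}\right)\right) = - 1447 \left(908 + \left(\frac{1}{30} + \frac{4}{25} + \frac{24}{5}\right)\right) = - 1447 \left(908 + \frac{749}{150}\right) = \left(-1447\right) \frac{136949}{150} = - \frac{198165203}{150}$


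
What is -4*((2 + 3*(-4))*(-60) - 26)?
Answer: -2296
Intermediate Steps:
-4*((2 + 3*(-4))*(-60) - 26) = -4*((2 - 12)*(-60) - 26) = -4*(-10*(-60) - 26) = -4*(600 - 26) = -4*574 = -2296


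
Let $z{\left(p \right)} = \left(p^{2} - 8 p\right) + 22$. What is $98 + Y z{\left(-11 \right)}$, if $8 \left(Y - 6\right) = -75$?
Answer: $- \frac{5453}{8} \approx -681.63$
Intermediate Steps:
$z{\left(p \right)} = 22 + p^{2} - 8 p$
$Y = - \frac{27}{8}$ ($Y = 6 + \frac{1}{8} \left(-75\right) = 6 - \frac{75}{8} = - \frac{27}{8} \approx -3.375$)
$98 + Y z{\left(-11 \right)} = 98 - \frac{27 \left(22 + \left(-11\right)^{2} - -88\right)}{8} = 98 - \frac{27 \left(22 + 121 + 88\right)}{8} = 98 - \frac{6237}{8} = - \frac{5453}{8}$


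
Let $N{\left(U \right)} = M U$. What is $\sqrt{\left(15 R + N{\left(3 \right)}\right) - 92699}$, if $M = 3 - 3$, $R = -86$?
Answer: $i \sqrt{93989} \approx 306.58 i$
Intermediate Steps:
$M = 0$
$N{\left(U \right)} = 0$ ($N{\left(U \right)} = 0 U = 0$)
$\sqrt{\left(15 R + N{\left(3 \right)}\right) - 92699} = \sqrt{\left(15 \left(-86\right) + 0\right) - 92699} = \sqrt{\left(-1290 + 0\right) - 92699} = \sqrt{-1290 - 92699} = \sqrt{-93989} = i \sqrt{93989}$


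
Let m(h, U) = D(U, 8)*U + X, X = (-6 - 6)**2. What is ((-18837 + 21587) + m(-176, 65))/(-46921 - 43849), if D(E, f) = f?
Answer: -1707/45385 ≈ -0.037612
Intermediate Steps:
X = 144 (X = (-12)**2 = 144)
m(h, U) = 144 + 8*U (m(h, U) = 8*U + 144 = 144 + 8*U)
((-18837 + 21587) + m(-176, 65))/(-46921 - 43849) = ((-18837 + 21587) + (144 + 8*65))/(-46921 - 43849) = (2750 + (144 + 520))/(-90770) = (2750 + 664)*(-1/90770) = 3414*(-1/90770) = -1707/45385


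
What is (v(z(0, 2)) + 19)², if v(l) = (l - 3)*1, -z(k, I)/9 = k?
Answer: 256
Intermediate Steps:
z(k, I) = -9*k
v(l) = -3 + l (v(l) = (-3 + l)*1 = -3 + l)
(v(z(0, 2)) + 19)² = ((-3 - 9*0) + 19)² = ((-3 + 0) + 19)² = (-3 + 19)² = 16² = 256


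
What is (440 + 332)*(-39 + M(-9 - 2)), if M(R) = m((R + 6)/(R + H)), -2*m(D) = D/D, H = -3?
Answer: -30494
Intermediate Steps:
m(D) = -1/2 (m(D) = -D/(2*D) = -1/2*1 = -1/2)
M(R) = -1/2
(440 + 332)*(-39 + M(-9 - 2)) = (440 + 332)*(-39 - 1/2) = 772*(-79/2) = -30494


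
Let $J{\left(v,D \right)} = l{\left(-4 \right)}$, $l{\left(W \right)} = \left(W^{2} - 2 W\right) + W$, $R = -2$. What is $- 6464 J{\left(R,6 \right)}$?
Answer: $-129280$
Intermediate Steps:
$l{\left(W \right)} = W^{2} - W$
$J{\left(v,D \right)} = 20$ ($J{\left(v,D \right)} = - 4 \left(-1 - 4\right) = \left(-4\right) \left(-5\right) = 20$)
$- 6464 J{\left(R,6 \right)} = \left(-6464\right) 20 = -129280$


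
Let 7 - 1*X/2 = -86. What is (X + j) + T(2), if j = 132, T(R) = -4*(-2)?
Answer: 326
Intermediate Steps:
X = 186 (X = 14 - 2*(-86) = 14 + 172 = 186)
T(R) = 8
(X + j) + T(2) = (186 + 132) + 8 = 318 + 8 = 326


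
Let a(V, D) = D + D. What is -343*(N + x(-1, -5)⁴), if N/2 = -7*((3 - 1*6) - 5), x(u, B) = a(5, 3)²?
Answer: -576146704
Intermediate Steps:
a(V, D) = 2*D
x(u, B) = 36 (x(u, B) = (2*3)² = 6² = 36)
N = 112 (N = 2*(-7*((3 - 1*6) - 5)) = 2*(-7*((3 - 6) - 5)) = 2*(-7*(-3 - 5)) = 2*(-7*(-8)) = 2*56 = 112)
-343*(N + x(-1, -5)⁴) = -343*(112 + 36⁴) = -343*(112 + 1679616) = -343*1679728 = -576146704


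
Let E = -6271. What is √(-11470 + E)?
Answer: I*√17741 ≈ 133.2*I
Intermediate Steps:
√(-11470 + E) = √(-11470 - 6271) = √(-17741) = I*√17741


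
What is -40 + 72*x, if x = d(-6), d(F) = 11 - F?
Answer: 1184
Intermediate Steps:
x = 17 (x = 11 - 1*(-6) = 11 + 6 = 17)
-40 + 72*x = -40 + 72*17 = -40 + 1224 = 1184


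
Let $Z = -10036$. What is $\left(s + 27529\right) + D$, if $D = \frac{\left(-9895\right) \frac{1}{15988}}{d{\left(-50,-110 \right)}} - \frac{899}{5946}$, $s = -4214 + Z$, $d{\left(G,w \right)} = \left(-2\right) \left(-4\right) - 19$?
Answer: $\frac{6942949399525}{522855564} \approx 13279.0$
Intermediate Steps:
$d{\left(G,w \right)} = -11$ ($d{\left(G,w \right)} = 8 - 19 = -11$)
$s = -14250$ ($s = -4214 - 10036 = -14250$)
$D = - \frac{49634831}{522855564}$ ($D = \frac{\left(-9895\right) \frac{1}{15988}}{-11} - \frac{899}{5946} = \left(-9895\right) \frac{1}{15988} \left(- \frac{1}{11}\right) - \frac{899}{5946} = \left(- \frac{9895}{15988}\right) \left(- \frac{1}{11}\right) - \frac{899}{5946} = \frac{9895}{175868} - \frac{899}{5946} = - \frac{49634831}{522855564} \approx -0.09493$)
$\left(s + 27529\right) + D = \left(-14250 + 27529\right) - \frac{49634831}{522855564} = 13279 - \frac{49634831}{522855564} = \frac{6942949399525}{522855564}$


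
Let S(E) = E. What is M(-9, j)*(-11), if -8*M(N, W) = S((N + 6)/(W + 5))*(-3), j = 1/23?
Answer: 2277/928 ≈ 2.4537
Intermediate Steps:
j = 1/23 ≈ 0.043478
M(N, W) = 3*(6 + N)/(8*(5 + W)) (M(N, W) = -(N + 6)/(W + 5)*(-3)/8 = -(6 + N)/(5 + W)*(-3)/8 = -(-3)*(6 + N)/(8*(5 + W)) = 3*(6 + N)/(8*(5 + W)))
M(-9, j)*(-11) = (3*(6 - 9)/(8*(5 + 1/23)))*(-11) = ((3/8)*(-3)/(116/23))*(-11) = ((3/8)*(23/116)*(-3))*(-11) = -207/928*(-11) = 2277/928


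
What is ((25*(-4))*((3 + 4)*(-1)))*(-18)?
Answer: -12600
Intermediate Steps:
((25*(-4))*((3 + 4)*(-1)))*(-18) = -700*(-1)*(-18) = -100*(-7)*(-18) = 700*(-18) = -12600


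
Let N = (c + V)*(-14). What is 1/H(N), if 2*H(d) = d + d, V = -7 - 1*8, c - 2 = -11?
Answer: 1/336 ≈ 0.0029762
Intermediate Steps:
c = -9 (c = 2 - 11 = -9)
V = -15 (V = -7 - 8 = -15)
N = 336 (N = (-9 - 15)*(-14) = -24*(-14) = 336)
H(d) = d (H(d) = (d + d)/2 = (2*d)/2 = d)
1/H(N) = 1/336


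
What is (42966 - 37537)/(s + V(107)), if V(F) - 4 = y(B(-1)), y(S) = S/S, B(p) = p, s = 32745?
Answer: 5429/32750 ≈ 0.16577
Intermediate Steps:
y(S) = 1
V(F) = 5 (V(F) = 4 + 1 = 5)
(42966 - 37537)/(s + V(107)) = (42966 - 37537)/(32745 + 5) = 5429/32750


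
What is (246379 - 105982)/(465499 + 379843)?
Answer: 140397/845342 ≈ 0.16608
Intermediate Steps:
(246379 - 105982)/(465499 + 379843) = 140397/845342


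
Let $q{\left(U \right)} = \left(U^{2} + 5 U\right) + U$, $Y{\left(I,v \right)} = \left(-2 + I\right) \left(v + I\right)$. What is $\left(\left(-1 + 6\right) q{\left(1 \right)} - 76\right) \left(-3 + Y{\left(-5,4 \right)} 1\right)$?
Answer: $-164$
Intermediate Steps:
$Y{\left(I,v \right)} = \left(-2 + I\right) \left(I + v\right)$
$q{\left(U \right)} = U^{2} + 6 U$
$\left(\left(-1 + 6\right) q{\left(1 \right)} - 76\right) \left(-3 + Y{\left(-5,4 \right)} 1\right) = \left(\left(-1 + 6\right) 1 \left(6 + 1\right) - 76\right) \left(-3 + \left(\left(-5\right)^{2} - -10 - 8 - 20\right) 1\right) = \left(5 \cdot 1 \cdot 7 - 76\right) \left(-3 + \left(25 + 10 - 8 - 20\right) 1\right) = \left(5 \cdot 7 - 76\right) \left(-3 + 7 \cdot 1\right) = \left(35 - 76\right) \left(-3 + 7\right) = \left(-41\right) 4 = -164$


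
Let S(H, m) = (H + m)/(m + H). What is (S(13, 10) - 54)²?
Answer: 2809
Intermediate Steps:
S(H, m) = 1 (S(H, m) = (H + m)/(H + m) = 1)
(S(13, 10) - 54)² = (1 - 54)² = (-53)² = 2809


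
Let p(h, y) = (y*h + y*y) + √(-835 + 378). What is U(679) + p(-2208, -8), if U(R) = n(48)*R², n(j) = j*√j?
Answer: 17728 + 88519872*√3 + I*√457 ≈ 1.5334e+8 + 21.378*I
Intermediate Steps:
n(j) = j^(3/2)
p(h, y) = y² + I*√457 + h*y (p(h, y) = (h*y + y²) + √(-457) = (y² + h*y) + I*√457 = y² + I*√457 + h*y)
U(R) = 192*√3*R² (U(R) = 48^(3/2)*R² = (192*√3)*R² = 192*√3*R²)
U(679) + p(-2208, -8) = 192*√3*679² + ((-8)² + I*√457 - 2208*(-8)) = 192*√3*461041 + (64 + I*√457 + 17664) = 88519872*√3 + (17728 + I*√457) = 17728 + 88519872*√3 + I*√457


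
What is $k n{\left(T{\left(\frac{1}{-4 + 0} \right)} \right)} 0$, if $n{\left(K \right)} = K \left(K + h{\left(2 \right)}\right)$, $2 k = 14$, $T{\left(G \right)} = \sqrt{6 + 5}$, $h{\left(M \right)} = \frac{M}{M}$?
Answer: $0$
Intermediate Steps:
$h{\left(M \right)} = 1$
$T{\left(G \right)} = \sqrt{11}$
$k = 7$ ($k = \frac{1}{2} \cdot 14 = 7$)
$n{\left(K \right)} = K \left(1 + K\right)$ ($n{\left(K \right)} = K \left(K + 1\right) = K \left(1 + K\right)$)
$k n{\left(T{\left(\frac{1}{-4 + 0} \right)} \right)} 0 = 7 \sqrt{11} \left(1 + \sqrt{11}\right) 0 = 0$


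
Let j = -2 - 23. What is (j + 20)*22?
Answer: -110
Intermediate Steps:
j = -25
(j + 20)*22 = (-25 + 20)*22 = -5*22 = -110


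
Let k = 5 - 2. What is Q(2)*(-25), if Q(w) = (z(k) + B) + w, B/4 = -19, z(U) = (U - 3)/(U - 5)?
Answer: 1850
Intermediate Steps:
k = 3
z(U) = (-3 + U)/(-5 + U)
B = -76 (B = 4*(-19) = -76)
Q(w) = -76 + w (Q(w) = ((-3 + 3)/(-5 + 3) - 76) + w = (0/(-2) - 76) + w = (-½*0 - 76) + w = (0 - 76) + w = -76 + w)
Q(2)*(-25) = (-76 + 2)*(-25) = -74*(-25) = 1850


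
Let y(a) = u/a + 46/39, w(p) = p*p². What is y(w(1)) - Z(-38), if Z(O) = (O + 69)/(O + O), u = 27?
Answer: 84733/2964 ≈ 28.587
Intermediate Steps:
Z(O) = (69 + O)/(2*O) (Z(O) = (69 + O)/((2*O)) = (69 + O)*(1/(2*O)) = (69 + O)/(2*O))
w(p) = p³
y(a) = 46/39 + 27/a (y(a) = 27/a + 46/39 = 46/39 + 27/a)
y(w(1)) - Z(-38) = (46/39 + 27/(1³)) - (69 - 38)/(2*(-38)) = (46/39 + 27/1) - (-1)*31/(2*38) = (46/39 + 27*1) - 1*(-31/76) = (46/39 + 27) + 31/76 = 1099/39 + 31/76 = 84733/2964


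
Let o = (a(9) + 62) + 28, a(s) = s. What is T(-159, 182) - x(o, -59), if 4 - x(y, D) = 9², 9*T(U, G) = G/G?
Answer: 694/9 ≈ 77.111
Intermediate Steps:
T(U, G) = ⅑ (T(U, G) = (G/G)/9 = (⅑)*1 = ⅑)
o = 99 (o = (9 + 62) + 28 = 71 + 28 = 99)
x(y, D) = -77 (x(y, D) = 4 - 1*9² = 4 - 1*81 = 4 - 81 = -77)
T(-159, 182) - x(o, -59) = ⅑ - 1*(-77) = ⅑ + 77 = 694/9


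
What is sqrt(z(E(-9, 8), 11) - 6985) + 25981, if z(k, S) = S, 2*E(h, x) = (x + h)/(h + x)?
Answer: 25981 + I*sqrt(6974) ≈ 25981.0 + 83.51*I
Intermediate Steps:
E(h, x) = 1/2 (E(h, x) = ((x + h)/(h + x))/2 = ((h + x)/(h + x))/2 = (1/2)*1 = 1/2)
sqrt(z(E(-9, 8), 11) - 6985) + 25981 = sqrt(11 - 6985) + 25981 = sqrt(-6974) + 25981 = I*sqrt(6974) + 25981 = 25981 + I*sqrt(6974)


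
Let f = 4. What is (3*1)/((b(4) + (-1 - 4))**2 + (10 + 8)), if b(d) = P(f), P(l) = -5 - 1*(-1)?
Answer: 1/33 ≈ 0.030303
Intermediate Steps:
P(l) = -4 (P(l) = -5 + 1 = -4)
b(d) = -4
(3*1)/((b(4) + (-1 - 4))**2 + (10 + 8)) = (3*1)/((-4 + (-1 - 4))**2 + (10 + 8)) = 3/((-4 - 5)**2 + 18) = 3/((-9)**2 + 18) = 3/(81 + 18) = 3/99 = 3*(1/99) = 1/33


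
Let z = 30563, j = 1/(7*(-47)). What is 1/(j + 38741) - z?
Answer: -389549518315/12745788 ≈ -30563.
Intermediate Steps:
j = -1/329 (j = 1/(-329) = -1/329 ≈ -0.0030395)
1/(j + 38741) - z = 1/(-1/329 + 38741) - 1*30563 = 1/(12745788/329) - 30563 = 329/12745788 - 30563 = -389549518315/12745788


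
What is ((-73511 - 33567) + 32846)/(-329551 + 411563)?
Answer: -18558/20503 ≈ -0.90514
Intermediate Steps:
((-73511 - 33567) + 32846)/(-329551 + 411563) = (-107078 + 32846)/82012 = -74232*1/82012 = -18558/20503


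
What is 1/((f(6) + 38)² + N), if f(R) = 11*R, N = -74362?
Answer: -1/63546 ≈ -1.5737e-5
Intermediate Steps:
1/((f(6) + 38)² + N) = 1/((11*6 + 38)² - 74362) = 1/((66 + 38)² - 74362) = 1/(104² - 74362) = 1/(10816 - 74362) = 1/(-63546) = -1/63546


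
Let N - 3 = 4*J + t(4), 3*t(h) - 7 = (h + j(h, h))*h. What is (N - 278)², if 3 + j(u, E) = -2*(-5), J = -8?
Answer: 84100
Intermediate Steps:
j(u, E) = 7 (j(u, E) = -3 - 2*(-5) = -3 + 10 = 7)
t(h) = 7/3 + h*(7 + h)/3 (t(h) = 7/3 + ((h + 7)*h)/3 = 7/3 + ((7 + h)*h)/3 = 7/3 + (h*(7 + h))/3 = 7/3 + h*(7 + h)/3)
N = -12 (N = 3 + (4*(-8) + (7/3 + (⅓)*4² + (7/3)*4)) = 3 + (-32 + (7/3 + (⅓)*16 + 28/3)) = 3 + (-32 + (7/3 + 16/3 + 28/3)) = 3 + (-32 + 17) = 3 - 15 = -12)
(N - 278)² = (-12 - 278)² = (-290)² = 84100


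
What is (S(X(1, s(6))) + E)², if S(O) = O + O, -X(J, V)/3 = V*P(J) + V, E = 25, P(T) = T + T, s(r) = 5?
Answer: 4225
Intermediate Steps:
P(T) = 2*T
X(J, V) = -3*V - 6*J*V (X(J, V) = -3*(V*(2*J) + V) = -3*(2*J*V + V) = -3*(V + 2*J*V) = -3*V - 6*J*V)
S(O) = 2*O
(S(X(1, s(6))) + E)² = (2*(-3*5*(1 + 2*1)) + 25)² = (2*(-3*5*(1 + 2)) + 25)² = (2*(-3*5*3) + 25)² = (2*(-45) + 25)² = (-90 + 25)² = (-65)² = 4225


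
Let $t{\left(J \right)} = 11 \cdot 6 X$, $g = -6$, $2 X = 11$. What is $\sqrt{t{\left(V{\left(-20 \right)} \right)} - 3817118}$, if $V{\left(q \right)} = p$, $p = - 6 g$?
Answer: $i \sqrt{3816755} \approx 1953.7 i$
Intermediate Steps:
$X = \frac{11}{2}$ ($X = \frac{1}{2} \cdot 11 = \frac{11}{2} \approx 5.5$)
$p = 36$ ($p = \left(-6\right) \left(-6\right) = 36$)
$V{\left(q \right)} = 36$
$t{\left(J \right)} = 363$ ($t{\left(J \right)} = 11 \cdot 6 \cdot \frac{11}{2} = 66 \cdot \frac{11}{2} = 363$)
$\sqrt{t{\left(V{\left(-20 \right)} \right)} - 3817118} = \sqrt{363 - 3817118} = \sqrt{-3816755} = i \sqrt{3816755}$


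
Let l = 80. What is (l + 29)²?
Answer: 11881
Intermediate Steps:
(l + 29)² = (80 + 29)² = 109² = 11881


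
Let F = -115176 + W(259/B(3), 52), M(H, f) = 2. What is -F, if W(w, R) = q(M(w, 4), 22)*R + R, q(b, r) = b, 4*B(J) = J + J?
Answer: 115020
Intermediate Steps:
B(J) = J/2 (B(J) = (J + J)/4 = (2*J)/4 = J/2)
W(w, R) = 3*R (W(w, R) = 2*R + R = 3*R)
F = -115020 (F = -115176 + 3*52 = -115176 + 156 = -115020)
-F = -1*(-115020) = 115020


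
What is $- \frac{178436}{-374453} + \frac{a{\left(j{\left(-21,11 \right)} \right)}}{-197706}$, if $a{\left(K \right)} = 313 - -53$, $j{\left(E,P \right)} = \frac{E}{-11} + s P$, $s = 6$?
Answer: $\frac{5856803003}{12338600803} \approx 0.47467$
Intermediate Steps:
$j{\left(E,P \right)} = 6 P - \frac{E}{11}$ ($j{\left(E,P \right)} = \frac{E}{-11} + 6 P = - \frac{E}{11} + 6 P = 6 P - \frac{E}{11}$)
$a{\left(K \right)} = 366$ ($a{\left(K \right)} = 313 + 53 = 366$)
$- \frac{178436}{-374453} + \frac{a{\left(j{\left(-21,11 \right)} \right)}}{-197706} = - \frac{178436}{-374453} + \frac{366}{-197706} = \left(-178436\right) \left(- \frac{1}{374453}\right) + 366 \left(- \frac{1}{197706}\right) = \frac{178436}{374453} - \frac{61}{32951} = \frac{5856803003}{12338600803}$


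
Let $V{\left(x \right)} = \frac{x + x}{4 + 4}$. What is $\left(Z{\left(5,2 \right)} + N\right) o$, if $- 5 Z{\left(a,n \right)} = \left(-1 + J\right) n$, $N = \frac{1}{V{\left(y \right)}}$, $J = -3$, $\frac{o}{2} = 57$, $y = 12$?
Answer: $\frac{1102}{5} \approx 220.4$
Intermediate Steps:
$o = 114$ ($o = 2 \cdot 57 = 114$)
$V{\left(x \right)} = \frac{x}{4}$ ($V{\left(x \right)} = \frac{2 x}{8} = 2 x \frac{1}{8} = \frac{x}{4}$)
$N = \frac{1}{3}$ ($N = \frac{1}{\frac{1}{4} \cdot 12} = \frac{1}{3} \approx 0.33333$)
$Z{\left(a,n \right)} = \frac{4 n}{5}$ ($Z{\left(a,n \right)} = - \frac{\left(-1 - 3\right) n}{5} = - \frac{\left(-4\right) n}{5} = \frac{4 n}{5}$)
$\left(Z{\left(5,2 \right)} + N\right) o = \left(\frac{4}{5} \cdot 2 + \frac{1}{3}\right) 114 = \left(\frac{8}{5} + \frac{1}{3}\right) 114 = \frac{29}{15} \cdot 114 = \frac{1102}{5}$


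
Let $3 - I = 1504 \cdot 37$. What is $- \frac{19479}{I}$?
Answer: $\frac{19479}{55645} \approx 0.35006$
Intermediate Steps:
$I = -55645$ ($I = 3 - 1504 \cdot 37 = 3 - 55648 = -55645$)
$- \frac{19479}{I} = - \frac{19479}{-55645} = \left(-19479\right) \left(- \frac{1}{55645}\right) = \frac{19479}{55645}$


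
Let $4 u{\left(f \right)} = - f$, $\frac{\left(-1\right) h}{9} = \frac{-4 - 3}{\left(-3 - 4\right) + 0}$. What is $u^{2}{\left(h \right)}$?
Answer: $\frac{81}{16} \approx 5.0625$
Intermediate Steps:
$h = -9$ ($h = - 9 \frac{-4 - 3}{\left(-3 - 4\right) + 0} = - 9 \left(- \frac{7}{-7 + 0}\right) = - 9 \left(- \frac{7}{-7}\right) = - 9 \left(\left(-7\right) \left(- \frac{1}{7}\right)\right) = \left(-9\right) 1 = -9$)
$u{\left(f \right)} = - \frac{f}{4}$ ($u{\left(f \right)} = \frac{\left(-1\right) f}{4} = - \frac{f}{4}$)
$u^{2}{\left(h \right)} = \left(\left(- \frac{1}{4}\right) \left(-9\right)\right)^{2} = \left(\frac{9}{4}\right)^{2} = \frac{81}{16}$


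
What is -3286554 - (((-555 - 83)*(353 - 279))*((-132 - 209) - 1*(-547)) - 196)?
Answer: 6439314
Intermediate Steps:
-3286554 - (((-555 - 83)*(353 - 279))*((-132 - 209) - 1*(-547)) - 196) = -3286554 - ((-638*74)*(-341 + 547) - 196) = -3286554 - (-47212*206 - 196) = -3286554 - (-9725672 - 196) = -3286554 - 1*(-9725868) = -3286554 + 9725868 = 6439314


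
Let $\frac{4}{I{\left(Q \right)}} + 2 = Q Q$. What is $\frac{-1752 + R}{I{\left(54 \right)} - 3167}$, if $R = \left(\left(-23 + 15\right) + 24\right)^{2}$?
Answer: $\frac{2179672}{4614317} \approx 0.47237$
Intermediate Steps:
$I{\left(Q \right)} = \frac{4}{-2 + Q^{2}}$ ($I{\left(Q \right)} = \frac{4}{-2 + Q Q} = \frac{4}{-2 + Q^{2}}$)
$R = 256$ ($R = \left(-8 + 24\right)^{2} = 16^{2} = 256$)
$\frac{-1752 + R}{I{\left(54 \right)} - 3167} = \frac{-1752 + 256}{\frac{4}{-2 + 54^{2}} - 3167} = - \frac{1496}{\frac{4}{-2 + 2916} - 3167} = - \frac{1496}{\frac{4}{2914} - 3167} = - \frac{1496}{4 \cdot \frac{1}{2914} - 3167} = - \frac{1496}{\frac{2}{1457} - 3167} = - \frac{1496}{- \frac{4614317}{1457}} = \left(-1496\right) \left(- \frac{1457}{4614317}\right) = \frac{2179672}{4614317}$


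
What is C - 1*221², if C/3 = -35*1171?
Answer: -171796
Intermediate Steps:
C = -122955 (C = 3*(-35*1171) = 3*(-40985) = -122955)
C - 1*221² = -122955 - 1*221² = -122955 - 1*48841 = -122955 - 48841 = -171796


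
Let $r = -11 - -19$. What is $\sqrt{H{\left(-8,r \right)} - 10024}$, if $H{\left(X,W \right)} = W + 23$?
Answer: $i \sqrt{9993} \approx 99.965 i$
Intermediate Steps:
$r = 8$ ($r = -11 + \left(-30 + 49\right) = -11 + 19 = 8$)
$H{\left(X,W \right)} = 23 + W$
$\sqrt{H{\left(-8,r \right)} - 10024} = \sqrt{\left(23 + 8\right) - 10024} = \sqrt{31 - 10024} = \sqrt{-9993} = i \sqrt{9993}$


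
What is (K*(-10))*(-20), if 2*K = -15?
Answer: -1500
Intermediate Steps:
K = -15/2 (K = (1/2)*(-15) = -15/2 ≈ -7.5000)
(K*(-10))*(-20) = -15/2*(-10)*(-20) = 75*(-20) = -1500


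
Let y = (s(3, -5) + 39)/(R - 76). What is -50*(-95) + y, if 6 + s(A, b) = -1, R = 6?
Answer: 166234/35 ≈ 4749.5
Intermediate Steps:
s(A, b) = -7 (s(A, b) = -6 - 1 = -7)
y = -16/35 (y = (-7 + 39)/(6 - 76) = 32/(-70) = 32*(-1/70) = -16/35 ≈ -0.45714)
-50*(-95) + y = -50*(-95) - 16/35 = 4750 - 16/35 = 166234/35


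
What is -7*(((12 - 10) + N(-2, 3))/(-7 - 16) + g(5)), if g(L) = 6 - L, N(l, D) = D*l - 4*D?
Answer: -273/23 ≈ -11.870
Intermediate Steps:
N(l, D) = -4*D + D*l
-7*(((12 - 10) + N(-2, 3))/(-7 - 16) + g(5)) = -7*(((12 - 10) + 3*(-4 - 2))/(-7 - 16) + (6 - 1*5)) = -7*((2 + 3*(-6))/(-23) + (6 - 5)) = -7*((2 - 18)*(-1/23) + 1) = -7*(-16*(-1/23) + 1) = -7*(16/23 + 1) = -7*39/23 = -273/23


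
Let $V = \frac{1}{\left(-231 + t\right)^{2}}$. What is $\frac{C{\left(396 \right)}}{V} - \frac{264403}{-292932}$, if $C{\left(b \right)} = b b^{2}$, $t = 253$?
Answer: $\frac{8804358867932371}{292932} \approx 3.0056 \cdot 10^{10}$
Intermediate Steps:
$C{\left(b \right)} = b^{3}$
$V = \frac{1}{484}$ ($V = \frac{1}{\left(-231 + 253\right)^{2}} = \frac{1}{22^{2}} = \frac{1}{484} \approx 0.0020661$)
$\frac{C{\left(396 \right)}}{V} - \frac{264403}{-292932} = 396^{3} \frac{1}{\frac{1}{484}} - \frac{264403}{-292932} = 62099136 \cdot 484 - - \frac{264403}{292932} = 30055981824 + \frac{264403}{292932} = \frac{8804358867932371}{292932}$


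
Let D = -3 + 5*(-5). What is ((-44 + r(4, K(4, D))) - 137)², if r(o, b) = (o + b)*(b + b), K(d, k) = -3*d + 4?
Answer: 13689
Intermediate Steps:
D = -28 (D = -3 - 25 = -28)
K(d, k) = 4 - 3*d
r(o, b) = 2*b*(b + o) (r(o, b) = (b + o)*(2*b) = 2*b*(b + o))
((-44 + r(4, K(4, D))) - 137)² = ((-44 + 2*(4 - 3*4)*((4 - 3*4) + 4)) - 137)² = ((-44 + 2*(4 - 12)*((4 - 12) + 4)) - 137)² = ((-44 + 2*(-8)*(-8 + 4)) - 137)² = ((-44 + 2*(-8)*(-4)) - 137)² = ((-44 + 64) - 137)² = (20 - 137)² = (-117)² = 13689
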